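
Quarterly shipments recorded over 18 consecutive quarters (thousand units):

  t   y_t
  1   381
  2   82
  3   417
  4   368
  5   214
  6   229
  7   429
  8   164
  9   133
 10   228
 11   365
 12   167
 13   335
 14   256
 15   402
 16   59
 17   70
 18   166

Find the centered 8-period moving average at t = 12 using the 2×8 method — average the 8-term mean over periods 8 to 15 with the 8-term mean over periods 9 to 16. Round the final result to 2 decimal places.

249.69

Sum over 8–15: 164 + 133 + 228 + 365 + 167 + 335 + 256 + 402 = 2050
Sum over 9–16: 133 + 228 + 365 + 167 + 335 + 256 + 402 + 59 = 1945
CMA at t=12 = (2050 + 1945) / (2·8) = 3995 / 16 = 249.69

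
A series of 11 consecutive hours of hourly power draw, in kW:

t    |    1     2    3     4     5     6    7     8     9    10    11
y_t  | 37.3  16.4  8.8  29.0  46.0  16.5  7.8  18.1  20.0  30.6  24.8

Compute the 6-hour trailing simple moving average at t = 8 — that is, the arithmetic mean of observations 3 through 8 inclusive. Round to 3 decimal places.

Sum of periods 3–8: 8.8 + 29.0 + 46.0 + 16.5 + 7.8 + 18.1 = 126.2
Divide by 6: 126.2 / 6 = 21.033

21.033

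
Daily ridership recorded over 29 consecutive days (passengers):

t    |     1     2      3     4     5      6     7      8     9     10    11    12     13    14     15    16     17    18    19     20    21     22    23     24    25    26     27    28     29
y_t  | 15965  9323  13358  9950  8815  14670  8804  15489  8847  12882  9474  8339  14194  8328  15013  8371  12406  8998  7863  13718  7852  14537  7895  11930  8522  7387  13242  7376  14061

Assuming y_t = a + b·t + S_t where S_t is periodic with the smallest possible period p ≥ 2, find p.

7

First differences y_{t+1} − y_t: -6642, 4035, -3408, -1135, 5855, -5866, 6685, -6642, 4035, -3408, -1135, 5855, -5866, 6685, -6642, 4035, …
The difference pattern repeats every 7 terms and not for any smaller step, so p = 7.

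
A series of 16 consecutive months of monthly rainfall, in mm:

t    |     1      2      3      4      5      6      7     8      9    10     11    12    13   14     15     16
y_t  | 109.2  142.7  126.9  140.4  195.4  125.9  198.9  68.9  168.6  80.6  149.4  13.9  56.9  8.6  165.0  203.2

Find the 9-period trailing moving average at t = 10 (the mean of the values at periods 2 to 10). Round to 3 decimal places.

138.700

Sum of periods 2–10: 142.7 + 126.9 + 140.4 + 195.4 + 125.9 + 198.9 + 68.9 + 168.6 + 80.6 = 1248.3
Divide by 9: 1248.3 / 9 = 138.700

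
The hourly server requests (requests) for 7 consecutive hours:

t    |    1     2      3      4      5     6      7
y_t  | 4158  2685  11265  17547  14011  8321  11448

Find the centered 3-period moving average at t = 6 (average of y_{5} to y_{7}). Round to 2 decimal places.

11260.00

Sum of periods 5–7: 14011 + 8321 + 11448 = 33780
Divide by 3: 33780 / 3 = 11260.00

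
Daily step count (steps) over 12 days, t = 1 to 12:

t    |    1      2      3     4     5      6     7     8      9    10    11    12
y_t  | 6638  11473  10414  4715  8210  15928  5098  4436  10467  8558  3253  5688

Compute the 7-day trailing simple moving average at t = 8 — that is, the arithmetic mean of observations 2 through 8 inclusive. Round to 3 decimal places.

8610.571

Sum of periods 2–8: 11473 + 10414 + 4715 + 8210 + 15928 + 5098 + 4436 = 60274
Divide by 7: 60274 / 7 = 8610.571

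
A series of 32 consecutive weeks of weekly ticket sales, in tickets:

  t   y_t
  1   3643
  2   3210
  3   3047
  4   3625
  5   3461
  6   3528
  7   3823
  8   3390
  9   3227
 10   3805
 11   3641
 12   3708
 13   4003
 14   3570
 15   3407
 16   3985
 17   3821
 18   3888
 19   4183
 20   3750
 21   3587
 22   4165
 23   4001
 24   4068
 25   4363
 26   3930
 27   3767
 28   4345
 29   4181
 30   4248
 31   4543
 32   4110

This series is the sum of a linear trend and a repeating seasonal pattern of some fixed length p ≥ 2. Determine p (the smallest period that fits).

6

First differences y_{t+1} − y_t: -433, -163, 578, -164, 67, 295, -433, -163, 578, -164, 67, 295, -433, -163, …
The difference pattern repeats every 6 terms and not for any smaller step, so p = 6.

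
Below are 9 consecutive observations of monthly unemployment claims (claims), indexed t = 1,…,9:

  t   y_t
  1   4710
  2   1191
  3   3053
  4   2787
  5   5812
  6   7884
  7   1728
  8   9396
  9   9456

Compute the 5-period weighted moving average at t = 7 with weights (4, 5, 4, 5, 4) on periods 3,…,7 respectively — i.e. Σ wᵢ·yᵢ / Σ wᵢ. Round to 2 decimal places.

4351.23

Weighted sum: 4·3053 + 5·2787 + 4·5812 + 5·7884 + 4·1728 = 12212 + 13935 + 23248 + 39420 + 6912 = 95727
Weight total: 4 + 5 + 4 + 5 + 4 = 22
WMA = 95727 / 22 = 4351.23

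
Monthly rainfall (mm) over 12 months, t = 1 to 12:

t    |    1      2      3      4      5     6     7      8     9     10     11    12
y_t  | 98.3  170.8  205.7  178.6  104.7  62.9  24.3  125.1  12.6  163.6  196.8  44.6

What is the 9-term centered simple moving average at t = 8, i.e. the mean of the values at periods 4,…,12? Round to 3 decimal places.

Sum of periods 4–12: 178.6 + 104.7 + 62.9 + 24.3 + 125.1 + 12.6 + 163.6 + 196.8 + 44.6 = 913.2
Divide by 9: 913.2 / 9 = 101.467

101.467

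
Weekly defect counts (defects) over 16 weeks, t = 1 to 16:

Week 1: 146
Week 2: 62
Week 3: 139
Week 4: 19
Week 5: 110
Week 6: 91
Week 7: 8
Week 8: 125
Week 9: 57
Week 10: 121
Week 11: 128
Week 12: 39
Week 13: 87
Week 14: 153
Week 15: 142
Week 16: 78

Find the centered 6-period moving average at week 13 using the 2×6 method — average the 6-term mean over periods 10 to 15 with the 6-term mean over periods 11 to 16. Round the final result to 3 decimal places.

Sum over 10–15: 121 + 128 + 39 + 87 + 153 + 142 = 670
Sum over 11–16: 128 + 39 + 87 + 153 + 142 + 78 = 627
CMA at t=13 = (670 + 627) / (2·6) = 1297 / 12 = 108.083

108.083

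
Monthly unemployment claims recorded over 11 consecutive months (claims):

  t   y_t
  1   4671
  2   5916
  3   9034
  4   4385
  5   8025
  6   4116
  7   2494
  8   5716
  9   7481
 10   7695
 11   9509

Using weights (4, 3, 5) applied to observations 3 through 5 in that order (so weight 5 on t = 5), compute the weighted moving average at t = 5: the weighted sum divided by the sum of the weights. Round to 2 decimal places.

Weighted sum: 4·9034 + 3·4385 + 5·8025 = 36136 + 13155 + 40125 = 89416
Weight total: 4 + 3 + 5 = 12
WMA = 89416 / 12 = 7451.33

7451.33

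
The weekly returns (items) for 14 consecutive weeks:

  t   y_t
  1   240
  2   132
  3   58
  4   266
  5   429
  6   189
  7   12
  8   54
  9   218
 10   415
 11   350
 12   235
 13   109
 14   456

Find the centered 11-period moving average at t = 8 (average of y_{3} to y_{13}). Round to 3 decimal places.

Sum of periods 3–13: 58 + 266 + 429 + 189 + 12 + 54 + 218 + 415 + 350 + 235 + 109 = 2335
Divide by 11: 2335 / 11 = 212.273

212.273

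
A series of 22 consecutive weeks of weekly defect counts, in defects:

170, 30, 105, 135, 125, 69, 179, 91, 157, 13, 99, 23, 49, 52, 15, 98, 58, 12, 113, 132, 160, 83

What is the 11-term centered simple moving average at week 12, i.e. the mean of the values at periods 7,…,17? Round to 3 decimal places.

Sum of periods 7–17: 179 + 91 + 157 + 13 + 99 + 23 + 49 + 52 + 15 + 98 + 58 = 834
Divide by 11: 834 / 11 = 75.818

75.818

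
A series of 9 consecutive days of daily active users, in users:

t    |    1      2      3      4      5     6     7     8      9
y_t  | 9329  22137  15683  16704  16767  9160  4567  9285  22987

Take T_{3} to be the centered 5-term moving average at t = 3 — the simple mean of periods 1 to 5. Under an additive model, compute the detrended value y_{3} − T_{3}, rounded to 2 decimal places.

-441.00

Trend T_3 = (9329 + 22137 + 15683 + 16704 + 16767) / 5 = 80620/5 = 16124.0000
Detrended value: 15683 − 16124.0000 = -441.00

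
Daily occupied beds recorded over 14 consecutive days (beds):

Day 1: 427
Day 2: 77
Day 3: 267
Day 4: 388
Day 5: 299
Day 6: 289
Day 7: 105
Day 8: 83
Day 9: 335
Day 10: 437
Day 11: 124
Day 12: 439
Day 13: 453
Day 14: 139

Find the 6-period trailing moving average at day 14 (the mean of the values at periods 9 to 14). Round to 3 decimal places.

Sum of periods 9–14: 335 + 437 + 124 + 439 + 453 + 139 = 1927
Divide by 6: 1927 / 6 = 321.167

321.167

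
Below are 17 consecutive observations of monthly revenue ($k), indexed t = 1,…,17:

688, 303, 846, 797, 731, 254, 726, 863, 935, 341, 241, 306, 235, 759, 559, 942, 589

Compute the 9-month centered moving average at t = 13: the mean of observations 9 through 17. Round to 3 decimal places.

545.222

Sum of periods 9–17: 935 + 341 + 241 + 306 + 235 + 759 + 559 + 942 + 589 = 4907
Divide by 9: 4907 / 9 = 545.222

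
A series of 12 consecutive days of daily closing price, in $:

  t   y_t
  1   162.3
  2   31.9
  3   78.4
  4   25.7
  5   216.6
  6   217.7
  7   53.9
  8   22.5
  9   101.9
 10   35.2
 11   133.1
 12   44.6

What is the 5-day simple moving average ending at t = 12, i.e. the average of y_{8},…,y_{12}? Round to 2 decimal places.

Sum of periods 8–12: 22.5 + 101.9 + 35.2 + 133.1 + 44.6 = 337.3
Divide by 5: 337.3 / 5 = 67.46

67.46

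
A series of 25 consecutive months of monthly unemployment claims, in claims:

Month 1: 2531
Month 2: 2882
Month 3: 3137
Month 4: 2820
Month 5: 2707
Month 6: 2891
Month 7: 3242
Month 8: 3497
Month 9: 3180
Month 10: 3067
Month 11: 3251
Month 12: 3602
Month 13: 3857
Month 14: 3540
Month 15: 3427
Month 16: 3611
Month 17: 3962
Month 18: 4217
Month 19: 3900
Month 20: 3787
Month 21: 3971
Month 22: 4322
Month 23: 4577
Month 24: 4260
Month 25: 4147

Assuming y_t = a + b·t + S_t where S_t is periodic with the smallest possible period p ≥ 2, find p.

5

First differences y_{t+1} − y_t: 351, 255, -317, -113, 184, 351, 255, -317, -113, 184, 351, 255, …
The difference pattern repeats every 5 terms and not for any smaller step, so p = 5.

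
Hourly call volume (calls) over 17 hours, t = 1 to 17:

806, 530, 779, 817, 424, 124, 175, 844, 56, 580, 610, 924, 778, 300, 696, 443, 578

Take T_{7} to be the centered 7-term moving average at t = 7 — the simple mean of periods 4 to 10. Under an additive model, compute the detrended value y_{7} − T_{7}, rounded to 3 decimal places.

-256.429

Trend T_7 = (817 + 424 + 124 + 175 + 844 + 56 + 580) / 7 = 3020/7 = 431.42857
Detrended value: 175 − 431.42857 = -256.429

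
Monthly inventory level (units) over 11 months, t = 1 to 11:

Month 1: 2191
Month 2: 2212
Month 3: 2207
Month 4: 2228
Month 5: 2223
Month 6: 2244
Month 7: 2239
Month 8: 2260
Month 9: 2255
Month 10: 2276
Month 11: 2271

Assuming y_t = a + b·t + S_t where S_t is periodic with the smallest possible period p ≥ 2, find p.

2

First differences y_{t+1} − y_t: 21, -5, 21, -5, 21, -5, …
The difference pattern repeats every 2 terms and not for any smaller step, so p = 2.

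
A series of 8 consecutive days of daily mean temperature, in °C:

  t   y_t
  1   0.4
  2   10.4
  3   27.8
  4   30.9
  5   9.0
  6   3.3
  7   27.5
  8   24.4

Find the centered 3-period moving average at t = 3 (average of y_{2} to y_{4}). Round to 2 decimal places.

Sum of periods 2–4: 10.4 + 27.8 + 30.9 = 69.1
Divide by 3: 69.1 / 3 = 23.03

23.03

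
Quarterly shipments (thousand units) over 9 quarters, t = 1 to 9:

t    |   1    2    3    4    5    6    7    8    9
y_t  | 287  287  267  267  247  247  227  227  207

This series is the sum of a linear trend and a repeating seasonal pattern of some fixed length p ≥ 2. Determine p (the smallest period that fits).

2

First differences y_{t+1} − y_t: 0, -20, 0, -20, 0, -20, …
The difference pattern repeats every 2 terms and not for any smaller step, so p = 2.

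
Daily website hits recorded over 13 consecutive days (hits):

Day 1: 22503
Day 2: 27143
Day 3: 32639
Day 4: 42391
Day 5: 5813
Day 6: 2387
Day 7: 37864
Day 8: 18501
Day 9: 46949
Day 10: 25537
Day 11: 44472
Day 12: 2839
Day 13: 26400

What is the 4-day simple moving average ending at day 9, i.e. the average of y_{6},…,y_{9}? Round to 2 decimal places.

Sum of periods 6–9: 2387 + 37864 + 18501 + 46949 = 105701
Divide by 4: 105701 / 4 = 26425.25

26425.25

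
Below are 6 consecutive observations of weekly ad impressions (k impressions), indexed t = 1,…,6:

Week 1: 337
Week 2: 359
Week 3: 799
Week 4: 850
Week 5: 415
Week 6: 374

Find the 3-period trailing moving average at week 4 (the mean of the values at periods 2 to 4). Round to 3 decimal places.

Sum of periods 2–4: 359 + 799 + 850 = 2008
Divide by 3: 2008 / 3 = 669.333

669.333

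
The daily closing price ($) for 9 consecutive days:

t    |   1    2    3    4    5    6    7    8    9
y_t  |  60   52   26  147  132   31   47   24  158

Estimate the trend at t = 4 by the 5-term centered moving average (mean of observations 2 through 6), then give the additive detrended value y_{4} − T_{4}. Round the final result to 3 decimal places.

69.400

Trend T_4 = (52 + 26 + 147 + 132 + 31) / 5 = 388/5 = 77.60000
Detrended value: 147 − 77.60000 = 69.400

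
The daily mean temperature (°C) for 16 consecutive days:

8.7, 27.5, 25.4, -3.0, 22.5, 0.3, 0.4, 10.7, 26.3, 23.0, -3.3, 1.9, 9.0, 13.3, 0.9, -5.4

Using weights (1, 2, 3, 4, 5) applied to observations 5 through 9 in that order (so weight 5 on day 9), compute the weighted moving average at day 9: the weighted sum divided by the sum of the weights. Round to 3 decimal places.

Weighted sum: 1·22.5 + 2·0.3 + 3·0.4 + 4·10.7 + 5·26.3 = 22.5 + 0.6 + 1.2 + 42.8 + 131.5 = 198.6
Weight total: 1 + 2 + 3 + 4 + 5 = 15
WMA = 198.6 / 15 = 13.240

13.240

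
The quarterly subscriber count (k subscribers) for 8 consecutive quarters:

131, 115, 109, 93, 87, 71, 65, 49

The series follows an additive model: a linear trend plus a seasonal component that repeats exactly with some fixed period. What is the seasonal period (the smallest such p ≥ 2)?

First differences y_{t+1} − y_t: -16, -6, -16, -6, -16, -6, …
The difference pattern repeats every 2 terms and not for any smaller step, so p = 2.

2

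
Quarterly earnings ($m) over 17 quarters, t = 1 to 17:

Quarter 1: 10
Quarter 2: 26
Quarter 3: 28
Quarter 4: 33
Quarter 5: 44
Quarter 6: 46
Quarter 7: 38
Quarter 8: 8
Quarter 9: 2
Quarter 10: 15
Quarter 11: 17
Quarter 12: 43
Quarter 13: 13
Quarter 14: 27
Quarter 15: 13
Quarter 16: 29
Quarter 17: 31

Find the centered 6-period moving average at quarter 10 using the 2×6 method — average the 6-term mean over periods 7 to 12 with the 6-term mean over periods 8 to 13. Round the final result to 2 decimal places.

18.42

Sum over 7–12: 38 + 8 + 2 + 15 + 17 + 43 = 123
Sum over 8–13: 8 + 2 + 15 + 17 + 43 + 13 = 98
CMA at t=10 = (123 + 98) / (2·6) = 221 / 12 = 18.42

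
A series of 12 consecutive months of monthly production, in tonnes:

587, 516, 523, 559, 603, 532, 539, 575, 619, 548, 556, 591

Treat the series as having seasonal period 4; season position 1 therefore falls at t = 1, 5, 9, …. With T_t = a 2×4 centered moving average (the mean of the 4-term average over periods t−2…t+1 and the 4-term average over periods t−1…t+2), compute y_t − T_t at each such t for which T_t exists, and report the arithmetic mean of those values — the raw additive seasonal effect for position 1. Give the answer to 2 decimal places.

46.69

Season position 1 occurs at t = 5, 9 (where T_t is defined).
t=5: T_5 = 556.2500; y_5 − T_5 = 603 − 556.2500 = 46.7500
t=9: T_9 = 572.3750; y_9 − T_9 = 619 − 572.3750 = 46.6250
Mean deviation: (46.7500 + 46.6250) / 2 = 46.69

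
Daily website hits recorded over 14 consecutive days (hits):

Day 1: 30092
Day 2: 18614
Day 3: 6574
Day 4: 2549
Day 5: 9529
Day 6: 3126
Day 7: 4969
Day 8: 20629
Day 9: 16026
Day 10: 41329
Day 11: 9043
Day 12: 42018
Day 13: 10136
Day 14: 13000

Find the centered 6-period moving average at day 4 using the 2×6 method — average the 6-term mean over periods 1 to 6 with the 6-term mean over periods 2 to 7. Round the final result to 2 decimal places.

Sum over 1–6: 30092 + 18614 + 6574 + 2549 + 9529 + 3126 = 70484
Sum over 2–7: 18614 + 6574 + 2549 + 9529 + 3126 + 4969 = 45361
CMA at t=4 = (70484 + 45361) / (2·6) = 115845 / 12 = 9653.75

9653.75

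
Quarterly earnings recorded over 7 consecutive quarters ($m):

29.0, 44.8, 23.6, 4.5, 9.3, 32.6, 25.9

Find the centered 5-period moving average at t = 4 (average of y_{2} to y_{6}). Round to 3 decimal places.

Sum of periods 2–6: 44.8 + 23.6 + 4.5 + 9.3 + 32.6 = 114.8
Divide by 5: 114.8 / 5 = 22.960

22.960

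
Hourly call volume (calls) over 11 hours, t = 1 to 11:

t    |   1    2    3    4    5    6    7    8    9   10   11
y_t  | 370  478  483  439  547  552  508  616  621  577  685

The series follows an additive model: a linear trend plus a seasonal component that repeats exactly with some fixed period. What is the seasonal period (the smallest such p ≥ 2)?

3

First differences y_{t+1} − y_t: 108, 5, -44, 108, 5, -44, 108, 5, …
The difference pattern repeats every 3 terms and not for any smaller step, so p = 3.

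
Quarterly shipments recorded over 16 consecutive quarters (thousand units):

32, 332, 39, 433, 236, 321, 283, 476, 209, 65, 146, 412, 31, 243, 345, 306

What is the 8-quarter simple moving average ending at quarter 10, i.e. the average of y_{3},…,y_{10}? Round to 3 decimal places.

257.750

Sum of periods 3–10: 39 + 433 + 236 + 321 + 283 + 476 + 209 + 65 = 2062
Divide by 8: 2062 / 8 = 257.750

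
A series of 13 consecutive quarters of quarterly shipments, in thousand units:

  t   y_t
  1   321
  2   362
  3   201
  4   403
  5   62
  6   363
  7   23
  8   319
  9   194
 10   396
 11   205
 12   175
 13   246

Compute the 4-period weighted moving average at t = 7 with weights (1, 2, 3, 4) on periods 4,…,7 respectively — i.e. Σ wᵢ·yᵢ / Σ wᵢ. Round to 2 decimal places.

Weighted sum: 1·403 + 2·62 + 3·363 + 4·23 = 403 + 124 + 1089 + 92 = 1708
Weight total: 1 + 2 + 3 + 4 = 10
WMA = 1708 / 10 = 170.80

170.80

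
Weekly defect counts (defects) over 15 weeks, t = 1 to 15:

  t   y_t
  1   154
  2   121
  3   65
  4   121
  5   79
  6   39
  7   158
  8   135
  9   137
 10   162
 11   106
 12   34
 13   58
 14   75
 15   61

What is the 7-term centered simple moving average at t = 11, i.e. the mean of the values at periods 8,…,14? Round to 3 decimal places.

101.000

Sum of periods 8–14: 135 + 137 + 162 + 106 + 34 + 58 + 75 = 707
Divide by 7: 707 / 7 = 101.000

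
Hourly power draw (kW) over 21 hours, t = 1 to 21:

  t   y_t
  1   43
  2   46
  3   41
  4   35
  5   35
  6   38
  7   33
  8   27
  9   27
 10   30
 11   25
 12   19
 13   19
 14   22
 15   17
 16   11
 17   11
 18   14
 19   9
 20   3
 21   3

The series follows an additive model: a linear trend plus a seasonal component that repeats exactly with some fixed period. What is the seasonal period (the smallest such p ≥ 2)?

4

First differences y_{t+1} − y_t: 3, -5, -6, 0, 3, -5, -6, 0, 3, -5, …
The difference pattern repeats every 4 terms and not for any smaller step, so p = 4.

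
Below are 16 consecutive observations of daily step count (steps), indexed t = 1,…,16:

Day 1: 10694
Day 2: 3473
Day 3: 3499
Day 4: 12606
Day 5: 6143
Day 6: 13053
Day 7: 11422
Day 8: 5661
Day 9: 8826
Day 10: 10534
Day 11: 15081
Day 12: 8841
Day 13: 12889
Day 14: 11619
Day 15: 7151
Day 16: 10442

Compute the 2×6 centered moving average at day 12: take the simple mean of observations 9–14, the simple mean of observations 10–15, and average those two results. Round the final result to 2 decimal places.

Sum over 9–14: 8826 + 10534 + 15081 + 8841 + 12889 + 11619 = 67790
Sum over 10–15: 10534 + 15081 + 8841 + 12889 + 11619 + 7151 = 66115
CMA at t=12 = (67790 + 66115) / (2·6) = 133905 / 12 = 11158.75

11158.75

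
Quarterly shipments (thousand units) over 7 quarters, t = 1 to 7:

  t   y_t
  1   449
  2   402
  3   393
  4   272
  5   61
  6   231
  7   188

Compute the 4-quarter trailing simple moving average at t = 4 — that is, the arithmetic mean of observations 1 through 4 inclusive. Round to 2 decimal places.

Sum of periods 1–4: 449 + 402 + 393 + 272 = 1516
Divide by 4: 1516 / 4 = 379.00

379.00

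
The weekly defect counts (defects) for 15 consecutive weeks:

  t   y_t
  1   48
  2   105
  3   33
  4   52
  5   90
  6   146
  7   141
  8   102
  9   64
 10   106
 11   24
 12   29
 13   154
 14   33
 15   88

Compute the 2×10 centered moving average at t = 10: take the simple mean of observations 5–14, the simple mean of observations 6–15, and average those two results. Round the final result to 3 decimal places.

Sum over 5–14: 90 + 146 + 141 + 102 + 64 + 106 + 24 + 29 + 154 + 33 = 889
Sum over 6–15: 146 + 141 + 102 + 64 + 106 + 24 + 29 + 154 + 33 + 88 = 887
CMA at t=10 = (889 + 887) / (2·10) = 1776 / 20 = 88.800

88.800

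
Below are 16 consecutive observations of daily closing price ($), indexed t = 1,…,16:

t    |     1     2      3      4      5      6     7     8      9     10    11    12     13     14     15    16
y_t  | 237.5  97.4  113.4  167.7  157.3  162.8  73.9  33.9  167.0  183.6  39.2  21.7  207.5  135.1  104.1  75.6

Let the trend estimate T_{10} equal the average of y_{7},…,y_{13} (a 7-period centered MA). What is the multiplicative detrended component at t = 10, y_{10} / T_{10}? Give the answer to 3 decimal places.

1.768

Trend T_10 = (73.9 + 33.9 + 167.0 + 183.6 + 39.2 + 21.7 + 207.5) / 7 = 726.8/7 = 103.82857
Ratio to trend: 183.6 / 103.82857 = 1.768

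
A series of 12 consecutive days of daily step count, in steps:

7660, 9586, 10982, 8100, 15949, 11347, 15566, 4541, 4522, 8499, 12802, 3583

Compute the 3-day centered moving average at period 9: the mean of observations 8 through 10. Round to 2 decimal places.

Sum of periods 8–10: 4541 + 4522 + 8499 = 17562
Divide by 3: 17562 / 3 = 5854.00

5854.00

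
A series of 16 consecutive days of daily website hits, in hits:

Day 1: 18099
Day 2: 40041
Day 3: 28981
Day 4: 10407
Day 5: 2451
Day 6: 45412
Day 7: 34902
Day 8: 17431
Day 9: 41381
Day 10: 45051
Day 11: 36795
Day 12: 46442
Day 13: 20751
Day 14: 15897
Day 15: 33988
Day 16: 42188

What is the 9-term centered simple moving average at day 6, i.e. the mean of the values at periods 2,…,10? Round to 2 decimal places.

29561.89

Sum of periods 2–10: 40041 + 28981 + 10407 + 2451 + 45412 + 34902 + 17431 + 41381 + 45051 = 266057
Divide by 9: 266057 / 9 = 29561.89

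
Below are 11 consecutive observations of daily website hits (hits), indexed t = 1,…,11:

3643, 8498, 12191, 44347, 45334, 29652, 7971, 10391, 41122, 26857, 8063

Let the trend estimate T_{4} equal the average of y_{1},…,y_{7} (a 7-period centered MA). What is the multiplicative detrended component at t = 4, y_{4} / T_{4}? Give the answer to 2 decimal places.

Trend T_4 = (3643 + 8498 + 12191 + 44347 + 45334 + 29652 + 7971) / 7 = 151636/7 = 21662.2857
Ratio to trend: 44347 / 21662.2857 = 2.05

2.05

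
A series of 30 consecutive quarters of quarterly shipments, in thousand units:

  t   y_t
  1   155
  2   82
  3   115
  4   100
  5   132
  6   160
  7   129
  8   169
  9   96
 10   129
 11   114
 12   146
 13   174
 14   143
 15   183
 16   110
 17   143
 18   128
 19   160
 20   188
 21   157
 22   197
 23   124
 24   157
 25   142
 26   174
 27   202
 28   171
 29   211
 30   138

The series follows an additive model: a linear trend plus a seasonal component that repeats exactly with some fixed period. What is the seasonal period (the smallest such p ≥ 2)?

7

First differences y_{t+1} − y_t: -73, 33, -15, 32, 28, -31, 40, -73, 33, -15, 32, 28, -31, 40, -73, 33, …
The difference pattern repeats every 7 terms and not for any smaller step, so p = 7.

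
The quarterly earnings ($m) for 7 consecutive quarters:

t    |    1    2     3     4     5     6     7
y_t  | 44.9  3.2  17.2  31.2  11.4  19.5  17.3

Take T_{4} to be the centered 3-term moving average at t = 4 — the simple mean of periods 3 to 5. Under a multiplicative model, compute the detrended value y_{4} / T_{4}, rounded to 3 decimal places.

1.565

Trend T_4 = (17.2 + 31.2 + 11.4) / 3 = 59.8/3 = 19.93333
Ratio to trend: 31.2 / 19.93333 = 1.565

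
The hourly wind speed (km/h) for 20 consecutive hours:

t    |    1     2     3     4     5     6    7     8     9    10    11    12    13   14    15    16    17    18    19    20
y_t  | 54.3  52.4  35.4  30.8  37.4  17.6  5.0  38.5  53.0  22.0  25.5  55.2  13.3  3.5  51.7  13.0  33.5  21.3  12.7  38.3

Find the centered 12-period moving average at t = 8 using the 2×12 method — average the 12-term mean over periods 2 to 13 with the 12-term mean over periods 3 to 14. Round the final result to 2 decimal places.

Sum over 2–13: 52.4 + 35.4 + 30.8 + 37.4 + 17.6 + 5.0 + 38.5 + 53.0 + 22.0 + 25.5 + 55.2 + 13.3 = 386.1
Sum over 3–14: 35.4 + 30.8 + 37.4 + 17.6 + 5.0 + 38.5 + 53.0 + 22.0 + 25.5 + 55.2 + 13.3 + 3.5 = 337.2
CMA at t=8 = (386.1 + 337.2) / (2·12) = 723.3 / 24 = 30.14

30.14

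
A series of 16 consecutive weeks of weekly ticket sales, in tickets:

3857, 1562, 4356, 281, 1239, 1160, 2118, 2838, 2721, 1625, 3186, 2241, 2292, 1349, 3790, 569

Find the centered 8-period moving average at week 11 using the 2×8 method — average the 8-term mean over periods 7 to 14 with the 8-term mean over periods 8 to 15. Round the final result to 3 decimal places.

Sum over 7–14: 2118 + 2838 + 2721 + 1625 + 3186 + 2241 + 2292 + 1349 = 18370
Sum over 8–15: 2838 + 2721 + 1625 + 3186 + 2241 + 2292 + 1349 + 3790 = 20042
CMA at t=11 = (18370 + 20042) / (2·8) = 38412 / 16 = 2400.750

2400.750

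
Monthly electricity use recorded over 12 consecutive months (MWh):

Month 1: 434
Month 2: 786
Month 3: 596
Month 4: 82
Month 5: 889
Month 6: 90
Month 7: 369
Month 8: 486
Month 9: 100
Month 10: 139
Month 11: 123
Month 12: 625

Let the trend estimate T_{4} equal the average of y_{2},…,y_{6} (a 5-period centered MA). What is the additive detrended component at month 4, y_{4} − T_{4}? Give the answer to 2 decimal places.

-406.60

Trend T_4 = (786 + 596 + 82 + 889 + 90) / 5 = 2443/5 = 488.6000
Detrended value: 82 − 488.6000 = -406.60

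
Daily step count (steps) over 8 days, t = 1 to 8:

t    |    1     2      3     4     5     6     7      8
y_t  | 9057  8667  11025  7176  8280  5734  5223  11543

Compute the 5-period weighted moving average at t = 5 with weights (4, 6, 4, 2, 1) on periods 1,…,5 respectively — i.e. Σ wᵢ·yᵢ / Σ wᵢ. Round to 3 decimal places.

Weighted sum: 4·9057 + 6·8667 + 4·11025 + 2·7176 + 1·8280 = 36228 + 52002 + 44100 + 14352 + 8280 = 154962
Weight total: 4 + 6 + 4 + 2 + 1 = 17
WMA = 154962 / 17 = 9115.412

9115.412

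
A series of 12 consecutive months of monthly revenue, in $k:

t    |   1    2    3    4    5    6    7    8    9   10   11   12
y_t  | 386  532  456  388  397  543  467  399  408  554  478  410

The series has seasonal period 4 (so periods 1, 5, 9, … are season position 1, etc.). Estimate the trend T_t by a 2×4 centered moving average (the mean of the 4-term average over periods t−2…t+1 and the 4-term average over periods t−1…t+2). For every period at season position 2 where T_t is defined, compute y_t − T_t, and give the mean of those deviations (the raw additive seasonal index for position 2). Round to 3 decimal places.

92.875

Season position 2 occurs at t = 6, 10 (where T_t is defined).
t=6: T_6 = 450.12500; y_6 − T_6 = 543 − 450.12500 = 92.87500
t=10: T_10 = 461.12500; y_10 − T_10 = 554 − 461.12500 = 92.87500
Mean deviation: (92.87500 + 92.87500) / 2 = 92.875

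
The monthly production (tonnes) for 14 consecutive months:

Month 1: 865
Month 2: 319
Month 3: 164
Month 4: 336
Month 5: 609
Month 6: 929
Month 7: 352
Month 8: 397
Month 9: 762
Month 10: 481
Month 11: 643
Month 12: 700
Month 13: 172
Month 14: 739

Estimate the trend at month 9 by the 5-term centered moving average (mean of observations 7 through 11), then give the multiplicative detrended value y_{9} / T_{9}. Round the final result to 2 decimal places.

1.45

Trend T_9 = (352 + 397 + 762 + 481 + 643) / 5 = 2635/5 = 527.0000
Ratio to trend: 762 / 527.0000 = 1.45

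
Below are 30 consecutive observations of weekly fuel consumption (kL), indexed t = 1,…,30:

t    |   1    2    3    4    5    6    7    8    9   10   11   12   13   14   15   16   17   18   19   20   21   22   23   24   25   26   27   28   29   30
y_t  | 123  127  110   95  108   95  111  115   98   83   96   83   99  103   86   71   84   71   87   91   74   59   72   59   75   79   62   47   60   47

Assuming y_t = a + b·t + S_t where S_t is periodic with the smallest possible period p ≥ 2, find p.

First differences y_{t+1} − y_t: 4, -17, -15, 13, -13, 16, 4, -17, -15, 13, -13, 16, 4, -17, …
The difference pattern repeats every 6 terms and not for any smaller step, so p = 6.

6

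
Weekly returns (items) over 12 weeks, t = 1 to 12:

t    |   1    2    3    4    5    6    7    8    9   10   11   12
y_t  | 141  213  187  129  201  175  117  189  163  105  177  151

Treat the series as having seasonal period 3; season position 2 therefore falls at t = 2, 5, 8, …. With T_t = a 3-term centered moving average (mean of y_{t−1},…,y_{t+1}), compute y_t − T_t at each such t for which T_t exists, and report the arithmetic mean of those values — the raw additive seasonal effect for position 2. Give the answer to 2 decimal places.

Season position 2 occurs at t = 2, 5, 8, 11 (where T_t is defined).
t=2: T_2 = 180.3333; y_2 − T_2 = 213 − 180.3333 = 32.6667
t=5: T_5 = 168.3333; y_5 − T_5 = 201 − 168.3333 = 32.6667
t=8: T_8 = 156.3333; y_8 − T_8 = 189 − 156.3333 = 32.6667
t=11: T_11 = 144.3333; y_11 − T_11 = 177 − 144.3333 = 32.6667
Mean deviation: (32.6667 + 32.6667 + 32.6667 + 32.6667) / 4 = 32.67

32.67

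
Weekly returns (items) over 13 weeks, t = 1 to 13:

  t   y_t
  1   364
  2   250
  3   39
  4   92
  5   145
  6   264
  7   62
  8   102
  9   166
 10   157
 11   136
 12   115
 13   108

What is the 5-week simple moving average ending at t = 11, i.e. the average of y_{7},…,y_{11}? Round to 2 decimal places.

124.60

Sum of periods 7–11: 62 + 102 + 166 + 157 + 136 = 623
Divide by 5: 623 / 5 = 124.60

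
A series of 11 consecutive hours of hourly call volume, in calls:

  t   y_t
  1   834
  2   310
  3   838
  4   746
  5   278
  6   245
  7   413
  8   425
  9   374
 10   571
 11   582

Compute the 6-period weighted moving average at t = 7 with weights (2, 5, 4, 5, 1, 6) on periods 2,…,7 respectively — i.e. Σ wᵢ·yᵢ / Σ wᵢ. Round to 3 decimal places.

517.696

Weighted sum: 2·310 + 5·838 + 4·746 + 5·278 + 1·245 + 6·413 = 620 + 4190 + 2984 + 1390 + 245 + 2478 = 11907
Weight total: 2 + 5 + 4 + 5 + 1 + 6 = 23
WMA = 11907 / 23 = 517.696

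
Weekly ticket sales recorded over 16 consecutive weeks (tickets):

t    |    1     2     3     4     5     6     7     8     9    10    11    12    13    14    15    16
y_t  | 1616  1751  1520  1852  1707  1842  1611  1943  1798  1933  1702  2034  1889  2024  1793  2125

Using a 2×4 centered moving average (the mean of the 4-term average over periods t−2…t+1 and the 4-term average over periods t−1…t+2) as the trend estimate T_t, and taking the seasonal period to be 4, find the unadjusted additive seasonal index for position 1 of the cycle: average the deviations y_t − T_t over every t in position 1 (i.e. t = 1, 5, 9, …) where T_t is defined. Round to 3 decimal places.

Season position 1 occurs at t = 5, 9, 13 (where T_t is defined).
t=5: T_5 = 1741.62500; y_5 − T_5 = 1707 − 1741.62500 = -34.62500
t=9: T_9 = 1832.62500; y_9 − T_9 = 1798 − 1832.62500 = -34.62500
t=13: T_13 = 1923.62500; y_13 − T_13 = 1889 − 1923.62500 = -34.62500
Mean deviation: (-34.62500 + -34.62500 + -34.62500) / 3 = -34.625

-34.625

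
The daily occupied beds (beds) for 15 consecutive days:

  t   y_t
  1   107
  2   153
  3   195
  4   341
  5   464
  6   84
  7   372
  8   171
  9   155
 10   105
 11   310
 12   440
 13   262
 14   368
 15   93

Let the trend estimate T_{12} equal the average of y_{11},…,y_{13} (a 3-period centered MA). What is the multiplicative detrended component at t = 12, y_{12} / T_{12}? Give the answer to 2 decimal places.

1.30

Trend T_12 = (310 + 440 + 262) / 3 = 1012/3 = 337.3333
Ratio to trend: 440 / 337.3333 = 1.30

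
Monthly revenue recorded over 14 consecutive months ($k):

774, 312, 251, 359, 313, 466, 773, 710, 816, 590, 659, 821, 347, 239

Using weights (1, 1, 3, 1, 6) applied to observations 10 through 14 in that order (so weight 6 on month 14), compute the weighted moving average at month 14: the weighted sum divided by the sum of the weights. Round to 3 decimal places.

Weighted sum: 1·590 + 1·659 + 3·821 + 1·347 + 6·239 = 590 + 659 + 2463 + 347 + 1434 = 5493
Weight total: 1 + 1 + 3 + 1 + 6 = 12
WMA = 5493 / 12 = 457.750

457.750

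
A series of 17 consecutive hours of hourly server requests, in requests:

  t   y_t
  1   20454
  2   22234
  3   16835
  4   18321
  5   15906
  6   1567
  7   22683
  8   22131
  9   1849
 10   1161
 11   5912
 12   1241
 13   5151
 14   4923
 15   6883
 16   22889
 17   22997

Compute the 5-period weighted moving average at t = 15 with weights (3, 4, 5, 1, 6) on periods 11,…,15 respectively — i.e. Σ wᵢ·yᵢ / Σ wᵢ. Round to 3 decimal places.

Weighted sum: 3·5912 + 4·1241 + 5·5151 + 1·4923 + 6·6883 = 17736 + 4964 + 25755 + 4923 + 41298 = 94676
Weight total: 3 + 4 + 5 + 1 + 6 = 19
WMA = 94676 / 19 = 4982.947

4982.947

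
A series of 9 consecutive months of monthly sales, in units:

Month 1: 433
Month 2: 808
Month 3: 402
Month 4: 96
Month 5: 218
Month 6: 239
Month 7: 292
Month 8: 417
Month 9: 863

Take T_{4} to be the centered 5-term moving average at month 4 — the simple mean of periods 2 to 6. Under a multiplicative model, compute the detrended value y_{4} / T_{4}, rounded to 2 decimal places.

Trend T_4 = (808 + 402 + 96 + 218 + 239) / 5 = 1763/5 = 352.6000
Ratio to trend: 96 / 352.6000 = 0.27

0.27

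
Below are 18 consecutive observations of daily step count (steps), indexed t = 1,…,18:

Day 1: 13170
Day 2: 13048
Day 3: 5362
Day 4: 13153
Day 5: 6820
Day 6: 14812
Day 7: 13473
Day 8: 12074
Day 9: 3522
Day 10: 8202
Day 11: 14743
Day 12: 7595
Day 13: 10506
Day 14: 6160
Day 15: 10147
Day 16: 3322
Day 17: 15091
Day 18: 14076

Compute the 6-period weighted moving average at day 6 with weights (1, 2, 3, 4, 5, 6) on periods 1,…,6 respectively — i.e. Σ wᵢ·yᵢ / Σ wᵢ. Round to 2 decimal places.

10996.95

Weighted sum: 1·13170 + 2·13048 + 3·5362 + 4·13153 + 5·6820 + 6·14812 = 13170 + 26096 + 16086 + 52612 + 34100 + 88872 = 230936
Weight total: 1 + 2 + 3 + 4 + 5 + 6 = 21
WMA = 230936 / 21 = 10996.95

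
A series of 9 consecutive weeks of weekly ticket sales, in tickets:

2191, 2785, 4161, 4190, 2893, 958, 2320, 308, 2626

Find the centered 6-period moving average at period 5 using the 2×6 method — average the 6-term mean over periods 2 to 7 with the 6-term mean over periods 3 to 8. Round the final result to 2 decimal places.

Sum over 2–7: 2785 + 4161 + 4190 + 2893 + 958 + 2320 = 17307
Sum over 3–8: 4161 + 4190 + 2893 + 958 + 2320 + 308 = 14830
CMA at t=5 = (17307 + 14830) / (2·6) = 32137 / 12 = 2678.08

2678.08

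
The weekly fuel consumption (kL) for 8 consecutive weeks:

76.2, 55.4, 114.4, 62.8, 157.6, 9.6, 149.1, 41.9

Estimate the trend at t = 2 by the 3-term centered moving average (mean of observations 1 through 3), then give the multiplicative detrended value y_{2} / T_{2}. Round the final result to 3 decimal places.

Trend T_2 = (76.2 + 55.4 + 114.4) / 3 = 246.0/3 = 82.00000
Ratio to trend: 55.4 / 82.00000 = 0.676

0.676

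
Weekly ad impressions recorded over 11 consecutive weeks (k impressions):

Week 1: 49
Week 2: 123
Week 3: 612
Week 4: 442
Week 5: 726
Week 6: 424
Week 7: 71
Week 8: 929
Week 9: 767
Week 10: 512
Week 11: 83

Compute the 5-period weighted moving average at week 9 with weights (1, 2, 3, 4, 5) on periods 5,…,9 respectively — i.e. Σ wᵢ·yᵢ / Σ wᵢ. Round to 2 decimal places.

Weighted sum: 1·726 + 2·424 + 3·71 + 4·929 + 5·767 = 726 + 848 + 213 + 3716 + 3835 = 9338
Weight total: 1 + 2 + 3 + 4 + 5 = 15
WMA = 9338 / 15 = 622.53

622.53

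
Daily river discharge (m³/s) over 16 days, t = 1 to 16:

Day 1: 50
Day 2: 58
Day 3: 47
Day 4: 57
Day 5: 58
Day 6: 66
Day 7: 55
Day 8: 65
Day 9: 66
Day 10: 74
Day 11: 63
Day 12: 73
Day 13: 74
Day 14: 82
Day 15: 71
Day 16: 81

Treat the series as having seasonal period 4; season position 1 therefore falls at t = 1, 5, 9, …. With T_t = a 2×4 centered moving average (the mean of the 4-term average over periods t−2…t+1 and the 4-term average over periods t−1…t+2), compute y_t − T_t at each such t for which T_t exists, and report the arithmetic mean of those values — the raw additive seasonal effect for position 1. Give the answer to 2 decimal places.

Season position 1 occurs at t = 5, 9, 13 (where T_t is defined).
t=5: T_5 = 58.0000; y_5 − T_5 = 58 − 58.0000 = 0.0000
t=9: T_9 = 66.0000; y_9 − T_9 = 66 − 66.0000 = 0.0000
t=13: T_13 = 74.0000; y_13 − T_13 = 74 − 74.0000 = 0.0000
Mean deviation: (0.0000 + 0.0000 + 0.0000) / 3 = 0.00

0.00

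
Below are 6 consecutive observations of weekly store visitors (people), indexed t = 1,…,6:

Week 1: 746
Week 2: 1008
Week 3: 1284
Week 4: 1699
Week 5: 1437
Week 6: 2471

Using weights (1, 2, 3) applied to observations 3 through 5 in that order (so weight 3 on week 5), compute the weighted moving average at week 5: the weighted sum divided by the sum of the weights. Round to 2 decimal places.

1498.83

Weighted sum: 1·1284 + 2·1699 + 3·1437 = 1284 + 3398 + 4311 = 8993
Weight total: 1 + 2 + 3 = 6
WMA = 8993 / 6 = 1498.83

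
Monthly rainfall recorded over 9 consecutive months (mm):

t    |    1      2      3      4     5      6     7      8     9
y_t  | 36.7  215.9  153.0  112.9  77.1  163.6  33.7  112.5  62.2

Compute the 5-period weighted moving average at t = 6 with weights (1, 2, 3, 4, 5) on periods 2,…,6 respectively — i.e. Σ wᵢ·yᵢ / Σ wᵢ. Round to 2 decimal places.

132.47

Weighted sum: 1·215.9 + 2·153.0 + 3·112.9 + 4·77.1 + 5·163.6 = 215.9 + 306.0 + 338.7 + 308.4 + 818.0 = 1987.0
Weight total: 1 + 2 + 3 + 4 + 5 = 15
WMA = 1987.0 / 15 = 132.47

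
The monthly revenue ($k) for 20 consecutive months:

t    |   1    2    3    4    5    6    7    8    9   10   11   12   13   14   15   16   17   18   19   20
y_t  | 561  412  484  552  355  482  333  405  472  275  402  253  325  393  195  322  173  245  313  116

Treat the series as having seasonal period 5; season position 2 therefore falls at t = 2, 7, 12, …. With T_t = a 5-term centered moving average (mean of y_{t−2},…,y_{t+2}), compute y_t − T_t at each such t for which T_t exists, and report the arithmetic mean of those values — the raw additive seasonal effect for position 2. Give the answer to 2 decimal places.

-76.53

Season position 2 occurs at t = 7, 12, 17 (where T_t is defined).
t=7: T_7 = 409.4000; y_7 − T_7 = 333 − 409.4000 = -76.4000
t=12: T_12 = 329.6000; y_12 − T_12 = 253 − 329.6000 = -76.6000
t=17: T_17 = 249.6000; y_17 − T_17 = 173 − 249.6000 = -76.6000
Mean deviation: (-76.4000 + -76.6000 + -76.6000) / 3 = -76.53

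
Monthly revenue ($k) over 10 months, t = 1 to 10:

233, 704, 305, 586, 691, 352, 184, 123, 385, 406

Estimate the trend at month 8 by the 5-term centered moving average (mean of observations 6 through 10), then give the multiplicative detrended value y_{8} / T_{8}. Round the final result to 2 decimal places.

0.42

Trend T_8 = (352 + 184 + 123 + 385 + 406) / 5 = 1450/5 = 290.0000
Ratio to trend: 123 / 290.0000 = 0.42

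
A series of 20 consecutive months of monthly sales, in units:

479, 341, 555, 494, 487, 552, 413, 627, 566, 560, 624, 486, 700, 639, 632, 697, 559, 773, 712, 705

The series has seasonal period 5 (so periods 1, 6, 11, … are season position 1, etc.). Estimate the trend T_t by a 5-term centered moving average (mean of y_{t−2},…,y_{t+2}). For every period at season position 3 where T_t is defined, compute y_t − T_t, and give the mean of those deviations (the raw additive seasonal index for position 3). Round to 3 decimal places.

83.700

Season position 3 occurs at t = 3, 8, 13, 18 (where T_t is defined).
t=3: T_3 = 471.20000; y_3 − T_3 = 555 − 471.20000 = 83.80000
t=8: T_8 = 543.60000; y_8 − T_8 = 627 − 543.60000 = 83.40000
t=13: T_13 = 616.20000; y_13 − T_13 = 700 − 616.20000 = 83.80000
t=18: T_18 = 689.20000; y_18 − T_18 = 773 − 689.20000 = 83.80000
Mean deviation: (83.80000 + 83.40000 + 83.80000 + 83.80000) / 4 = 83.700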